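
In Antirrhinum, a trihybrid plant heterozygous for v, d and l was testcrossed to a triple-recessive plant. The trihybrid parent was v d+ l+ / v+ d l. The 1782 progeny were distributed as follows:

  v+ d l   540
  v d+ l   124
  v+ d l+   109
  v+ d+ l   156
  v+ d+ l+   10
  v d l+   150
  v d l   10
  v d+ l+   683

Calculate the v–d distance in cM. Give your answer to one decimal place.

The two rarest classes, v+ d+ l+ and v d l, are the double crossovers. Comparing them with the parentals, only the v allele has switched, so v is the middle locus and the order is d – v – l.
Crossovers in the d–v interval produce the single-crossover classes v d l+ and v+ d+ l (150 + 156 = 306) plus the double crossovers (20).
RF(d–v) = (306 + 20) / 1782 = 326/1782 = 0.1829 → 18.3 cM.

18.3 cM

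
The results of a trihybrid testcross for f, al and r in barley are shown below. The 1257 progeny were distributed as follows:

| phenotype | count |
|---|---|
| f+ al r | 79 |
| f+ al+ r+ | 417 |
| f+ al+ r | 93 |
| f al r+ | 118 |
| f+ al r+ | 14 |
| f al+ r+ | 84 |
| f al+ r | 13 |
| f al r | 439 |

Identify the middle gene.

al

The two most frequent reciprocal classes, f+ al+ r+ and f al r, are the parental types, so the F1 was f+ al+ r+ / f al r.
The two rarest classes, f+ al r+ and f al+ r, are the double crossovers. Comparing them with the parentals, only the al allele has switched, so al is the middle locus and the order is r – al – f.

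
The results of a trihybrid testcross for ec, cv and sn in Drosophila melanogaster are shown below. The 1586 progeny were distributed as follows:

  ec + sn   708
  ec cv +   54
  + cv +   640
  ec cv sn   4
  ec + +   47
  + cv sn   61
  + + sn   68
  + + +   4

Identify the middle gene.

cv

The two most frequent reciprocal classes, + cv + and ec + sn, are the parental types, so the F1 was + cv + / ec + sn.
The two rarest classes, + + + and ec cv sn, are the double crossovers. Comparing them with the parentals, only the cv allele has switched, so cv is the middle locus and the order is ec – cv – sn.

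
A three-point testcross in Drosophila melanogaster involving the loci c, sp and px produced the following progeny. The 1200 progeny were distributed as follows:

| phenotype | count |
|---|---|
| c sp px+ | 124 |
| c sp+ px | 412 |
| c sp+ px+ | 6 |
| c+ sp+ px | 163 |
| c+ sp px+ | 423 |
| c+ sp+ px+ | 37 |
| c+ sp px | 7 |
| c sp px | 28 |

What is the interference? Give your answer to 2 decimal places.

The two most frequent reciprocal classes, c sp+ px and c+ sp px+, are the parental types, so the F1 was c sp+ px / c+ sp px+.
The two rarest classes, c sp+ px+ and c+ sp px, are the double crossovers. Comparing them with the parentals, only the px allele has switched, so px is the middle locus and the order is c – px – sp.
c–px: (287 + 13)/1200 = 0.2500; px–sp: (65 + 13)/1200 = 0.0650.
Expected DCO frequency = 0.2500 × 0.0650 ≈ 0.01625; observed = 13/1200 ≈ 0.01083.
Coefficient of coincidence = 0.01083/0.01625 ≈ 0.67; interference = 1 − 0.67 = 0.33.

0.33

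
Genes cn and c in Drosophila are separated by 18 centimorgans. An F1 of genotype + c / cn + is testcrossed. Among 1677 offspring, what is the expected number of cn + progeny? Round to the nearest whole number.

688

A map distance of 18 centimorgans corresponds to a recombination frequency of 0.180.
The F1 is + c / cn +, so cn + is a parental gamete class with expected frequency (1 − r)/2 = 0.820/2 = 0.4100.
Expected number = 0.4100 × 1677 = 687.57 ≈ 688.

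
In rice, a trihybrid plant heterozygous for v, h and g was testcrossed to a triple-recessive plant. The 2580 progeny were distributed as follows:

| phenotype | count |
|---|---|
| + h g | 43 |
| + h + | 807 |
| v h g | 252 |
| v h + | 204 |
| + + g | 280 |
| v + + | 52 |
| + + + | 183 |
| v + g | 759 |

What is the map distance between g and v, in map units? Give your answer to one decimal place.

22.4 map units

The two most frequent reciprocal classes, + h + and v + g, are the parental types, so the F1 was + h + / v + g.
The two rarest classes, + h g and v + +, are the double crossovers. Comparing them with the parentals, only the g allele has switched, so g is the middle locus and the order is h – g – v.
Crossovers in the g–v interval produce the single-crossover classes v h + and + + g (204 + 280 = 484) plus the double crossovers (95).
RF(g–v) = (484 + 95) / 2580 = 579/2580 = 0.2244 → 22.4 map units.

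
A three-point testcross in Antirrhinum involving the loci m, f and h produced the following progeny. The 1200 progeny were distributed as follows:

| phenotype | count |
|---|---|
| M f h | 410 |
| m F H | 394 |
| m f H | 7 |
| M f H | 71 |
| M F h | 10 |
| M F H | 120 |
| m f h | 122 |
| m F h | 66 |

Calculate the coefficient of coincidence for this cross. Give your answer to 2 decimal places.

The two most frequent reciprocal classes, m F H and M f h, are the parental types, so the F1 was m F H / M f h.
The two rarest classes, m f H and M F h, are the double crossovers. Comparing them with the parentals, only the f allele has switched, so f is the middle locus and the order is h – f – m.
h–f: (137 + 17)/1200 = 0.1283; f–m: (242 + 17)/1200 = 0.2158.
Expected DCO frequency = 0.1283 × 0.2158 ≈ 0.02769; observed = 17/1200 ≈ 0.01417.
Coefficient of coincidence = 0.01417/0.02769 ≈ 0.51.

0.51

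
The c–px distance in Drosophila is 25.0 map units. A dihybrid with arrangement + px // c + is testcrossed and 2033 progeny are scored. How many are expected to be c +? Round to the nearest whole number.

A map distance of 25.0 map units corresponds to a recombination frequency of 0.250.
The F1 is + px / c +, so c + is a parental gamete class with expected frequency (1 − r)/2 = 0.750/2 = 0.3750.
Expected number = 0.3750 × 2033 = 762.38 ≈ 762.

762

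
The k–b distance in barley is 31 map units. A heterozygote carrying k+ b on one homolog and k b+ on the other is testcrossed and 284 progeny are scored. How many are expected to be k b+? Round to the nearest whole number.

A map distance of 31 map units corresponds to a recombination frequency of 0.310.
The F1 is k+ b / k b+, so k b+ is a parental gamete class with expected frequency (1 − r)/2 = 0.690/2 = 0.3450.
Expected number = 0.3450 × 284 = 97.98 ≈ 98.

98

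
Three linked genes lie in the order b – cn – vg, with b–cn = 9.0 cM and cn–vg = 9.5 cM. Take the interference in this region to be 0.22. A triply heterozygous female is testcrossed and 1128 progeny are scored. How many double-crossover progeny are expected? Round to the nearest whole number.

Map distances give recombination frequencies of 0.090 and 0.095 for the two intervals.
With interference 0.22 (so coincidence = 0.78), expected double-crossover frequency = 0.090 × 0.095 × 0.78 = 0.00667.
Expected number = 0.00667 × 1128 = 7.52 ≈ 8.

8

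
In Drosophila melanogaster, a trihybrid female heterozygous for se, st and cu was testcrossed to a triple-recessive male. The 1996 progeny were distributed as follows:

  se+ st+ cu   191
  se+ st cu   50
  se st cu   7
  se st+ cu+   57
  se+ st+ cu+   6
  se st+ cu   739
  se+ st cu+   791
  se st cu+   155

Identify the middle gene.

The two most frequent reciprocal classes, se st+ cu and se+ st cu+, are the parental types, so the F1 was se st+ cu / se+ st cu+.
The two rarest classes, se st cu and se+ st+ cu+, are the double crossovers. Comparing them with the parentals, only the st allele has switched, so st is the middle locus and the order is cu – st – se.

st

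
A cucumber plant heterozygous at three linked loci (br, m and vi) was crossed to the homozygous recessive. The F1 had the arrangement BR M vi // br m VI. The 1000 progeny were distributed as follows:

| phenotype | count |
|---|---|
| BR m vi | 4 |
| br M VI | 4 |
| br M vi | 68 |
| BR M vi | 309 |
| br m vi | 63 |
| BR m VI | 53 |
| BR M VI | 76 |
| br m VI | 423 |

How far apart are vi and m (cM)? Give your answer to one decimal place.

14.7 cM

The two rarest classes, BR m vi and br M VI, are the double crossovers. Comparing them with the parentals, only the m allele has switched, so m is the middle locus and the order is vi – m – br.
Crossovers in the vi–m interval produce the single-crossover classes BR M VI and br m vi (76 + 63 = 139) plus the double crossovers (8).
RF(vi–m) = (139 + 8) / 1000 = 147/1000 = 0.1470 → 14.7 cM.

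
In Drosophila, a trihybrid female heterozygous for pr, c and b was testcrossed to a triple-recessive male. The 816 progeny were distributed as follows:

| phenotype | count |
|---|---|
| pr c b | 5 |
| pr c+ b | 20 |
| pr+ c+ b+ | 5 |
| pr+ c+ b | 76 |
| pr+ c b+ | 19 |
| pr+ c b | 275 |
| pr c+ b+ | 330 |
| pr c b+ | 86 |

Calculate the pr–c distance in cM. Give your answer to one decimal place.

The two most frequent reciprocal classes, pr+ c b and pr c+ b+, are the parental types, so the F1 was pr+ c b / pr c+ b+.
The two rarest classes, pr c b and pr+ c+ b+, are the double crossovers. Comparing them with the parentals, only the pr allele has switched, so pr is the middle locus and the order is c – pr – b.
Crossovers in the c–pr interval produce the single-crossover classes pr+ c+ b and pr c b+ (76 + 86 = 162) plus the double crossovers (10).
RF(c–pr) = (162 + 10) / 816 = 172/816 = 0.2108 → 21.1 cM.

21.1 cM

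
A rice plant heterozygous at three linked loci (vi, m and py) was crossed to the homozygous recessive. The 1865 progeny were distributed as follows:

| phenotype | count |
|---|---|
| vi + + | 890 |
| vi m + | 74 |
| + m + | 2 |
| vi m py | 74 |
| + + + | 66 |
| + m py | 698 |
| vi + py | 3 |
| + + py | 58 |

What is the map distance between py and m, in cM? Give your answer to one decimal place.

The two most frequent reciprocal classes, vi + + and + m py, are the parental types, so the F1 was vi + + / + m py.
The two rarest classes, vi + py and + m +, are the double crossovers. Comparing them with the parentals, only the py allele has switched, so py is the middle locus and the order is vi – py – m.
Crossovers in the py–m interval produce the single-crossover classes vi m + and + + py (74 + 58 = 132) plus the double crossovers (5).
RF(py–m) = (132 + 5) / 1865 = 137/1865 = 0.0735 → 7.3 cM.

7.3 cM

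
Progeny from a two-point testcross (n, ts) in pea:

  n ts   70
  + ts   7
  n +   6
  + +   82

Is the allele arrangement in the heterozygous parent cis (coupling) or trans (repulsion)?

The two most frequent classes are + + (82) and n ts (70); these are the parental (non-recombinant) types.
So the F1 carried + + on one chromosome and n ts on the other — the recessive alleles are on the same chromosome (cis / coupling).

cis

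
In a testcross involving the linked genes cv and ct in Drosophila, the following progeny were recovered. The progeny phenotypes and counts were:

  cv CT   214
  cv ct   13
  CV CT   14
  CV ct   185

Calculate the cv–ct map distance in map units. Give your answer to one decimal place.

6.3 map units

The two most frequent classes, CV ct (185) and cv CT (214), are the parental types, so the F1 was CV ct / cv CT.
The recombinant classes are CV CT and cv ct: 14 + 13 = 27.
Recombination frequency = 27/426 = 0.0634 ≈ 6.3%, i.e. 6.3 map units.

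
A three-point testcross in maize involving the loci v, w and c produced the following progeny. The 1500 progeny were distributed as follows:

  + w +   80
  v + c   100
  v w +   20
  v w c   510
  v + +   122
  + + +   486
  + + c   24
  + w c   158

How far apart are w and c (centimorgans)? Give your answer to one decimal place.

The two most frequent reciprocal classes, v w c and + + +, are the parental types, so the F1 was v w c / + + +.
The two rarest classes, v w + and + + c, are the double crossovers. Comparing them with the parentals, only the c allele has switched, so c is the middle locus and the order is v – c – w.
Crossovers in the c–w interval produce the single-crossover classes v + c and + w + (100 + 80 = 180) plus the double crossovers (44).
RF(c–w) = (180 + 44) / 1500 = 224/1500 = 0.1493 → 14.9 centimorgans.

14.9 centimorgans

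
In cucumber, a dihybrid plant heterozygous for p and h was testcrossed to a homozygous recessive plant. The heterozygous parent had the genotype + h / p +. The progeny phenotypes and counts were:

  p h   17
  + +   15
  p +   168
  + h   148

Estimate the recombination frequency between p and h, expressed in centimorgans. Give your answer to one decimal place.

9.2 centimorgans

The recombinant classes are + + and p h: 15 + 17 = 32.
Recombination frequency = 32/348 = 0.0920 ≈ 9.2%, i.e. 9.2 centimorgans.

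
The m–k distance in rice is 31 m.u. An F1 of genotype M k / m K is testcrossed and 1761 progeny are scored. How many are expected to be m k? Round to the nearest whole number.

A map distance of 31 m.u. corresponds to a recombination frequency of 0.310.
The F1 is M k / m K, so m k is a recombinant gamete class with expected frequency r/2 = 0.310/2 = 0.1550.
Expected number = 0.1550 × 1761 = 272.95 ≈ 273.

273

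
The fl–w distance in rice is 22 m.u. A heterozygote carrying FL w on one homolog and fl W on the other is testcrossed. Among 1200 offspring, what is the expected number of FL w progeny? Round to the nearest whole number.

A map distance of 22 m.u. corresponds to a recombination frequency of 0.220.
The F1 is FL w / fl W, so FL w is a parental gamete class with expected frequency (1 − r)/2 = 0.780/2 = 0.3900.
Expected number = 0.3900 × 1200 = 468.00 ≈ 468.

468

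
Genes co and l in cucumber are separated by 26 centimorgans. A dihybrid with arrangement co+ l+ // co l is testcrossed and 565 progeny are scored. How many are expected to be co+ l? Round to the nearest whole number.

73

A map distance of 26 centimorgans corresponds to a recombination frequency of 0.260.
The F1 is co+ l+ / co l, so co+ l is a recombinant gamete class with expected frequency r/2 = 0.260/2 = 0.1300.
Expected number = 0.1300 × 565 = 73.45 ≈ 73.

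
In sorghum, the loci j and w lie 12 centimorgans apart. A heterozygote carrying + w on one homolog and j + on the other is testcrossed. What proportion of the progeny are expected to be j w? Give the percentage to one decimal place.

6.0%

A map distance of 12 centimorgans corresponds to a recombination frequency of 0.120.
The F1 is + w / j +, so j w is a recombinant gamete class with expected frequency r/2 = 0.120/2 = 0.0600.
That is 0.0600 = 6.0% of the progeny.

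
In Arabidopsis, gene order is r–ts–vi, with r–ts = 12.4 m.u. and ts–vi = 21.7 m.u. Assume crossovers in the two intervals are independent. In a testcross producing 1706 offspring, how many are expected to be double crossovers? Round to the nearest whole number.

Map distances give recombination frequencies of 0.124 and 0.217 for the two intervals.
With no interference, expected double-crossover frequency = 0.124 × 0.217 = 0.02691.
Expected number = 0.02691 × 1706 = 45.91 ≈ 46.

46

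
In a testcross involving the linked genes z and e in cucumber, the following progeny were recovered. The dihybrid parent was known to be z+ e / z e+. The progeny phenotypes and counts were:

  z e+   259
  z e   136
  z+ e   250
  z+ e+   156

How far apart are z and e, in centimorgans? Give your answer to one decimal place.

36.5 centimorgans

The recombinant classes are z+ e+ and z e: 156 + 136 = 292.
Recombination frequency = 292/801 = 0.3645 ≈ 36.5%, i.e. 36.5 centimorgans.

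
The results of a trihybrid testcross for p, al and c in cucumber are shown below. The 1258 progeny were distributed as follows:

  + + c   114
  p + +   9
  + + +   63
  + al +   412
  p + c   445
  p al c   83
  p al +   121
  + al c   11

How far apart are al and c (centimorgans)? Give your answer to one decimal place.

13.2 centimorgans

The two most frequent reciprocal classes, + al + and p + c, are the parental types, so the F1 was + al + / p + c.
The two rarest classes, + al c and p + +, are the double crossovers. Comparing them with the parentals, only the c allele has switched, so c is the middle locus and the order is al – c – p.
Crossovers in the al–c interval produce the single-crossover classes + + + and p al c (63 + 83 = 146) plus the double crossovers (20).
RF(al–c) = (146 + 20) / 1258 = 166/1258 = 0.1320 → 13.2 centimorgans.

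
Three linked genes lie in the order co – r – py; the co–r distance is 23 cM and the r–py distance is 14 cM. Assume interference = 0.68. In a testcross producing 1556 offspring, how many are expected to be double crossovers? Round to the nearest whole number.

16

Map distances give recombination frequencies of 0.230 and 0.140 for the two intervals.
With interference 0.68 (so coincidence = 0.32), expected double-crossover frequency = 0.230 × 0.140 × 0.32 = 0.01030.
Expected number = 0.01030 × 1556 = 16.03 ≈ 16.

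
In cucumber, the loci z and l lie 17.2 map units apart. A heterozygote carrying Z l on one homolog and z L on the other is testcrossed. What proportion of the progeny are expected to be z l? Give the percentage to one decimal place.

8.6%

A map distance of 17.2 map units corresponds to a recombination frequency of 0.172.
The F1 is Z l / z L, so z l is a recombinant gamete class with expected frequency r/2 = 0.172/2 = 0.0860.
That is 0.0860 = 8.6% of the progeny.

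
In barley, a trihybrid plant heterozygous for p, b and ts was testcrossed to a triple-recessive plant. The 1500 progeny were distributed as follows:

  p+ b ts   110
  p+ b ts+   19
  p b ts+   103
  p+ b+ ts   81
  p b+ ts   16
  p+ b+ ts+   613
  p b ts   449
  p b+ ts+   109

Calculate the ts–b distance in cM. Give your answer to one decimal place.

The two most frequent reciprocal classes, p+ b+ ts+ and p b ts, are the parental types, so the F1 was p+ b+ ts+ / p b ts.
The two rarest classes, p+ b ts+ and p b+ ts, are the double crossovers. Comparing them with the parentals, only the b allele has switched, so b is the middle locus and the order is ts – b – p.
Crossovers in the ts–b interval produce the single-crossover classes p+ b+ ts and p b ts+ (81 + 103 = 184) plus the double crossovers (35).
RF(ts–b) = (184 + 35) / 1500 = 219/1500 = 0.1460 → 14.6 cM.

14.6 cM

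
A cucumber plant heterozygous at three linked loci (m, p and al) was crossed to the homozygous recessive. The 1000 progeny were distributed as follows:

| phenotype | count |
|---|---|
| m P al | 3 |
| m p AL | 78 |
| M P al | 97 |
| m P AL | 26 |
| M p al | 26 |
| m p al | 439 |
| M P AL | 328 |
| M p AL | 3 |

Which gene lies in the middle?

The two most frequent reciprocal classes, M P AL and m p al, are the parental types, so the F1 was M P AL / m p al.
The two rarest classes, M p AL and m P al, are the double crossovers. Comparing them with the parentals, only the p allele has switched, so p is the middle locus and the order is m – p – al.

p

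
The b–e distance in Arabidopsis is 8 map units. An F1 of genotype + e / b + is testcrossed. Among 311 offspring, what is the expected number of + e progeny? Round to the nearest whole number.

A map distance of 8 map units corresponds to a recombination frequency of 0.080.
The F1 is + e / b +, so + e is a parental gamete class with expected frequency (1 − r)/2 = 0.920/2 = 0.4600.
Expected number = 0.4600 × 311 = 143.06 ≈ 143.

143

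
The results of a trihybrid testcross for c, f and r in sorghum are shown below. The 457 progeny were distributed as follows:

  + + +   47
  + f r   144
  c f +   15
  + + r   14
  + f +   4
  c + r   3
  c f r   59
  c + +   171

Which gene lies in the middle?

The two most frequent reciprocal classes, + f r and c + +, are the parental types, so the F1 was + f r / c + +.
The two rarest classes, + f + and c + r, are the double crossovers. Comparing them with the parentals, only the r allele has switched, so r is the middle locus and the order is f – r – c.

r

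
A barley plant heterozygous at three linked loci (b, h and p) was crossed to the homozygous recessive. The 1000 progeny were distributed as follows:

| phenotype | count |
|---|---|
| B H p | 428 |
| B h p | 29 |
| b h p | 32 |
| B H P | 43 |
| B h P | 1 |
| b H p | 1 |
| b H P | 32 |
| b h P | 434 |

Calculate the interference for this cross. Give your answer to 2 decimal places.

0.59

The two most frequent reciprocal classes, b h P and B H p, are the parental types, so the F1 was b h P / B H p.
The two rarest classes, B h P and b H p, are the double crossovers. Comparing them with the parentals, only the b allele has switched, so b is the middle locus and the order is p – b – h.
p–b: (75 + 2)/1000 = 0.0770; b–h: (61 + 2)/1000 = 0.0630.
Expected DCO frequency = 0.0770 × 0.0630 ≈ 0.00485; observed = 2/1000 ≈ 0.00200.
Coefficient of coincidence = 0.00200/0.00485 ≈ 0.41; interference = 1 − 0.41 = 0.59.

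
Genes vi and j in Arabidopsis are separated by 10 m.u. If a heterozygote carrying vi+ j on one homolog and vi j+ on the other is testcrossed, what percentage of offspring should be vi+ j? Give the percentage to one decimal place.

A map distance of 10 m.u. corresponds to a recombination frequency of 0.100.
The F1 is vi+ j / vi j+, so vi+ j is a parental gamete class with expected frequency (1 − r)/2 = 0.900/2 = 0.4500.
That is 0.4500 = 45.0% of the progeny.

45.0%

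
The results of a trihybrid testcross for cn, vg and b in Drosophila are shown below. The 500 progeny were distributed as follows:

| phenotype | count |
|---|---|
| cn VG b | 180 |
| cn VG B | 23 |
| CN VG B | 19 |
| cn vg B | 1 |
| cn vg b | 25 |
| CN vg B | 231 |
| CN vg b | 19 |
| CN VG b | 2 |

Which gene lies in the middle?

cn

The two most frequent reciprocal classes, cn VG b and CN vg B, are the parental types, so the F1 was cn VG b / CN vg B.
The two rarest classes, CN VG b and cn vg B, are the double crossovers. Comparing them with the parentals, only the cn allele has switched, so cn is the middle locus and the order is b – cn – vg.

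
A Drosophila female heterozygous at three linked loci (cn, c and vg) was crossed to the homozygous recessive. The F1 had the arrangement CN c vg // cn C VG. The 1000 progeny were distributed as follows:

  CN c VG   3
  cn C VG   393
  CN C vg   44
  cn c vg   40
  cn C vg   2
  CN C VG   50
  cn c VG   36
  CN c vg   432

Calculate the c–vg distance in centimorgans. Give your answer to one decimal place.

The two rarest classes, CN c VG and cn C vg, are the double crossovers. Comparing them with the parentals, only the vg allele has switched, so vg is the middle locus and the order is c – vg – cn.
Crossovers in the c–vg interval produce the single-crossover classes CN C vg and cn c VG (44 + 36 = 80) plus the double crossovers (5).
RF(c–vg) = (80 + 5) / 1000 = 85/1000 = 0.0850 → 8.5 centimorgans.

8.5 centimorgans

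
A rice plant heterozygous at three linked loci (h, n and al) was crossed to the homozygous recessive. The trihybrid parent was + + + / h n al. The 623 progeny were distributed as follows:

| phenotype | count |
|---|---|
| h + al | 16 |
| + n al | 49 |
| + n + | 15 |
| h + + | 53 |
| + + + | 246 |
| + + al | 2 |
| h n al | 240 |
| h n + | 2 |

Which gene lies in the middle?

al

The two rarest classes, + + al and h n +, are the double crossovers. Comparing them with the parentals, only the al allele has switched, so al is the middle locus and the order is n – al – h.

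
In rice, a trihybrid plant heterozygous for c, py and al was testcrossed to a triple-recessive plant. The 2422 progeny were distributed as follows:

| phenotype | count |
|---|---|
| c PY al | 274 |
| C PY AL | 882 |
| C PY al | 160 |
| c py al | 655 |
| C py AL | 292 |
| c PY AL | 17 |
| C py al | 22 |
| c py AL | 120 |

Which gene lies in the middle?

The two most frequent reciprocal classes, c py al and C PY AL, are the parental types, so the F1 was c py al / C PY AL.
The two rarest classes, C py al and c PY AL, are the double crossovers. Comparing them with the parentals, only the c allele has switched, so c is the middle locus and the order is al – c – py.

c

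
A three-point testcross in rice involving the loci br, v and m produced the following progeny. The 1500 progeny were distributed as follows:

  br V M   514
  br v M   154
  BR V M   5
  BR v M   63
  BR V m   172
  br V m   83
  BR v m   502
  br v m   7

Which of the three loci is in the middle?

The two most frequent reciprocal classes, br V M and BR v m, are the parental types, so the F1 was br V M / BR v m.
The two rarest classes, BR V M and br v m, are the double crossovers. Comparing them with the parentals, only the br allele has switched, so br is the middle locus and the order is v – br – m.

br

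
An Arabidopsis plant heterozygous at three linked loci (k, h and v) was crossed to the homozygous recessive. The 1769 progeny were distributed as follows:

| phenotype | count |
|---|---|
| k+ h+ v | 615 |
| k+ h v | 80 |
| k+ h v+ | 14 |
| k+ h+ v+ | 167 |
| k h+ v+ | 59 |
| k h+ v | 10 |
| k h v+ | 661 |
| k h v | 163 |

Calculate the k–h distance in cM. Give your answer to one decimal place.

9.2 cM

The two most frequent reciprocal classes, k h v+ and k+ h+ v, are the parental types, so the F1 was k h v+ / k+ h+ v.
The two rarest classes, k+ h v+ and k h+ v, are the double crossovers. Comparing them with the parentals, only the k allele has switched, so k is the middle locus and the order is h – k – v.
Crossovers in the h–k interval produce the single-crossover classes k h+ v+ and k+ h v (59 + 80 = 139) plus the double crossovers (24).
RF(h–k) = (139 + 24) / 1769 = 163/1769 = 0.0921 → 9.2 cM.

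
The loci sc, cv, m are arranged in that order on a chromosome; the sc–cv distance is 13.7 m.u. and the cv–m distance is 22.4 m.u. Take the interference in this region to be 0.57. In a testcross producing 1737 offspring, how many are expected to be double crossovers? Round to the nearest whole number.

23

Map distances give recombination frequencies of 0.137 and 0.224 for the two intervals.
With interference 0.57 (so coincidence = 0.43), expected double-crossover frequency = 0.137 × 0.224 × 0.43 = 0.01320.
Expected number = 0.01320 × 1737 = 22.92 ≈ 23.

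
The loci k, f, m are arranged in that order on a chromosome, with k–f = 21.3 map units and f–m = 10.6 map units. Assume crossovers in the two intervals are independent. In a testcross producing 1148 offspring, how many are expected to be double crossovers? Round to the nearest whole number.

26

Map distances give recombination frequencies of 0.213 and 0.106 for the two intervals.
With no interference, expected double-crossover frequency = 0.213 × 0.106 = 0.02258.
Expected number = 0.02258 × 1148 = 25.92 ≈ 26.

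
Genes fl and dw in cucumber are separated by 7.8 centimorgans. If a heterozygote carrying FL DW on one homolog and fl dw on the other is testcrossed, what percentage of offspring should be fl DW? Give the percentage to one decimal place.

3.9%

A map distance of 7.8 centimorgans corresponds to a recombination frequency of 0.078.
The F1 is FL DW / fl dw, so fl DW is a recombinant gamete class with expected frequency r/2 = 0.078/2 = 0.0390.
That is 0.0390 = 3.9% of the progeny.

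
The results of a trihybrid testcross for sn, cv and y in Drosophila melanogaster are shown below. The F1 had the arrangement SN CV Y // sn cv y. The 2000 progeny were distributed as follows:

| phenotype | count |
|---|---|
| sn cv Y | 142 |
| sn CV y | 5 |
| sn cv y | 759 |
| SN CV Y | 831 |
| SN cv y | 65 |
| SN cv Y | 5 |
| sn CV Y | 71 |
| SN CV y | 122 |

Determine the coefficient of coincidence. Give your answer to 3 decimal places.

0.500

The two rarest classes, SN cv Y and sn CV y, are the double crossovers. Comparing them with the parentals, only the cv allele has switched, so cv is the middle locus and the order is y – cv – sn.
y–cv: (264 + 10)/2000 = 0.1370; cv–sn: (136 + 10)/2000 = 0.0730.
Expected DCO frequency = 0.1370 × 0.0730 ≈ 0.01000; observed = 10/2000 ≈ 0.00500.
Coefficient of coincidence = 0.00500/0.01000 ≈ 0.500.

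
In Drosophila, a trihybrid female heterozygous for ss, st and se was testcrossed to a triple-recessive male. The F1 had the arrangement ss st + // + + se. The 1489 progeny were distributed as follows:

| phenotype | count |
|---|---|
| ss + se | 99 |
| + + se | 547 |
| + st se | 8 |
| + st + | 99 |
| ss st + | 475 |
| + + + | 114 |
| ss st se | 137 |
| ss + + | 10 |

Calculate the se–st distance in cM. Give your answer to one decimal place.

The two rarest classes, ss + + and + st se, are the double crossovers. Comparing them with the parentals, only the st allele has switched, so st is the middle locus and the order is ss – st – se.
Crossovers in the st–se interval produce the single-crossover classes ss st se and + + + (137 + 114 = 251) plus the double crossovers (18).
RF(st–se) = (251 + 18) / 1489 = 269/1489 = 0.1807 → 18.1 cM.

18.1 cM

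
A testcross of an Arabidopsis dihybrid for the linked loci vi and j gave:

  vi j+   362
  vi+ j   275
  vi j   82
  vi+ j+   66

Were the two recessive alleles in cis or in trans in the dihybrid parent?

The two most frequent classes are vi+ j (275) and vi j+ (362); these are the parental (non-recombinant) types.
So the F1 carried vi+ j on one chromosome and vi j+ on the other — the recessive alleles are on opposite chromosomes (trans / repulsion).

trans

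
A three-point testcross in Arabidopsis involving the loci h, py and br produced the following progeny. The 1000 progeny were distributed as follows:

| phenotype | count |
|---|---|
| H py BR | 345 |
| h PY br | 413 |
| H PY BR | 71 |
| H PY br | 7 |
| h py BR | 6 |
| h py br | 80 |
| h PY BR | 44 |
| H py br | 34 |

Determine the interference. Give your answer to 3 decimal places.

The two most frequent reciprocal classes, h PY br and H py BR, are the parental types, so the F1 was h PY br / H py BR.
The two rarest classes, H PY br and h py BR, are the double crossovers. Comparing them with the parentals, only the h allele has switched, so h is the middle locus and the order is br – h – py.
br–h: (78 + 13)/1000 = 0.0910; h–py: (151 + 13)/1000 = 0.1640.
Expected DCO frequency = 0.0910 × 0.1640 ≈ 0.01492; observed = 13/1000 ≈ 0.01300.
Coefficient of coincidence = 0.01300/0.01492 ≈ 0.871; interference = 1 − 0.871 = 0.129.

0.129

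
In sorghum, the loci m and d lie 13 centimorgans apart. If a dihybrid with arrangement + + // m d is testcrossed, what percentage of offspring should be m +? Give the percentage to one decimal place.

6.5%

A map distance of 13 centimorgans corresponds to a recombination frequency of 0.130.
The F1 is + + / m d, so m + is a recombinant gamete class with expected frequency r/2 = 0.130/2 = 0.0650.
That is 0.0650 = 6.5% of the progeny.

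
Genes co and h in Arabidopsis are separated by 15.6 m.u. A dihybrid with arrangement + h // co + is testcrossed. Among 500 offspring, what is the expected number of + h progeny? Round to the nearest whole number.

211

A map distance of 15.6 m.u. corresponds to a recombination frequency of 0.156.
The F1 is + h / co +, so + h is a parental gamete class with expected frequency (1 − r)/2 = 0.844/2 = 0.4220.
Expected number = 0.4220 × 500 = 211.00 ≈ 211.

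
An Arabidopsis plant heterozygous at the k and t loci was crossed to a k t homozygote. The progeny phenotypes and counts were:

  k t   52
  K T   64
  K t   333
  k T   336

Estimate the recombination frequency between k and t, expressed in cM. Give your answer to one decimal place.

The two most frequent classes, K t (333) and k T (336), are the parental types, so the F1 was K t / k T.
The recombinant classes are K T and k t: 64 + 52 = 116.
Recombination frequency = 116/785 = 0.1478 ≈ 14.8%, i.e. 14.8 cM.

14.8 cM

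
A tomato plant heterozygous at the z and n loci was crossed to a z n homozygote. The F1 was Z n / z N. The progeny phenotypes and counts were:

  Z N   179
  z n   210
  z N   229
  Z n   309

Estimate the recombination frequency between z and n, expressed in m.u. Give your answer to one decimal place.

The recombinant classes are Z N and z n: 179 + 210 = 389.
Recombination frequency = 389/927 = 0.4196 ≈ 42.0%, i.e. 42.0 m.u.

42.0 m.u.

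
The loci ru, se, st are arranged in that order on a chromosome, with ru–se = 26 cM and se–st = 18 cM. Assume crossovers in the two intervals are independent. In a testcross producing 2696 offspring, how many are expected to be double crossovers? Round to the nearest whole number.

Map distances give recombination frequencies of 0.260 and 0.180 for the two intervals.
With no interference, expected double-crossover frequency = 0.260 × 0.180 = 0.04680.
Expected number = 0.04680 × 2696 = 126.17 ≈ 126.

126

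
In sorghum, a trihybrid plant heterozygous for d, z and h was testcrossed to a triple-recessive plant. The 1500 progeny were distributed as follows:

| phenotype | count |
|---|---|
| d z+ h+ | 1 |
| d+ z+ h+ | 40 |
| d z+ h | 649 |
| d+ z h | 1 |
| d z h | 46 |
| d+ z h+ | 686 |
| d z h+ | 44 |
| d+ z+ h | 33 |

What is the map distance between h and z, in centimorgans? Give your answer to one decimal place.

The two most frequent reciprocal classes, d z+ h and d+ z h+, are the parental types, so the F1 was d z+ h / d+ z h+.
The two rarest classes, d z+ h+ and d+ z h, are the double crossovers. Comparing them with the parentals, only the h allele has switched, so h is the middle locus and the order is z – h – d.
Crossovers in the z–h interval produce the single-crossover classes d z h and d+ z+ h+ (46 + 40 = 86) plus the double crossovers (2).
RF(z–h) = (86 + 2) / 1500 = 88/1500 = 0.0587 → 5.9 centimorgans.

5.9 centimorgans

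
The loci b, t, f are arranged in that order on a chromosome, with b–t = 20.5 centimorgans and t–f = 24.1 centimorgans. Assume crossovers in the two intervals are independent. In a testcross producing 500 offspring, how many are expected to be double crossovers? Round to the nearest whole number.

25

Map distances give recombination frequencies of 0.205 and 0.241 for the two intervals.
With no interference, expected double-crossover frequency = 0.205 × 0.241 = 0.04941.
Expected number = 0.04941 × 500 = 24.70 ≈ 25.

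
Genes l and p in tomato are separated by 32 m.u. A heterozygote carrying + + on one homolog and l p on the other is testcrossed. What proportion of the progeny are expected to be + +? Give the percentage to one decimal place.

A map distance of 32 m.u. corresponds to a recombination frequency of 0.320.
The F1 is + + / l p, so + + is a parental gamete class with expected frequency (1 − r)/2 = 0.680/2 = 0.3400.
That is 0.3400 = 34.0% of the progeny.

34.0%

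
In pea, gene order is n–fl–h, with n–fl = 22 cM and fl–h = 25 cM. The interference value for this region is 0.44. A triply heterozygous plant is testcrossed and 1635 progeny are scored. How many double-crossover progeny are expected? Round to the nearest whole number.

50

Map distances give recombination frequencies of 0.220 and 0.250 for the two intervals.
With interference 0.44 (so coincidence = 0.56), expected double-crossover frequency = 0.220 × 0.250 × 0.56 = 0.03080.
Expected number = 0.03080 × 1635 = 50.36 ≈ 50.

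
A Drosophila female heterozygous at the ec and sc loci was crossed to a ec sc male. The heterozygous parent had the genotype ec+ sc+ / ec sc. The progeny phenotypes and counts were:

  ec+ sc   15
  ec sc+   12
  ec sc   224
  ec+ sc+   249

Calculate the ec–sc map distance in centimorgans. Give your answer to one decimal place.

The recombinant classes are ec+ sc and ec sc+: 15 + 12 = 27.
Recombination frequency = 27/500 = 0.0540 ≈ 5.4%, i.e. 5.4 centimorgans.

5.4 centimorgans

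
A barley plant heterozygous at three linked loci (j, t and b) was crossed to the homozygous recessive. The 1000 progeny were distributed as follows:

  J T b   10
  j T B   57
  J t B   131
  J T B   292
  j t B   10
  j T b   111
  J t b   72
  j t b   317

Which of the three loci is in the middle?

b

The two most frequent reciprocal classes, J T B and j t b, are the parental types, so the F1 was J T B / j t b.
The two rarest classes, J T b and j t B, are the double crossovers. Comparing them with the parentals, only the b allele has switched, so b is the middle locus and the order is t – b – j.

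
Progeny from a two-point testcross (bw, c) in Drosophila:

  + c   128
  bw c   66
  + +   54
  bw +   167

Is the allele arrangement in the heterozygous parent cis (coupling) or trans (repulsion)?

trans

The two most frequent classes are + c (128) and bw + (167); these are the parental (non-recombinant) types.
So the F1 carried + c on one chromosome and bw + on the other — the recessive alleles are on opposite chromosomes (trans / repulsion).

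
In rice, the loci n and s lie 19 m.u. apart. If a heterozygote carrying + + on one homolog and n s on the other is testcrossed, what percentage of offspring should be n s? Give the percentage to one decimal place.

A map distance of 19 m.u. corresponds to a recombination frequency of 0.190.
The F1 is + + / n s, so n s is a parental gamete class with expected frequency (1 − r)/2 = 0.810/2 = 0.4050.
That is 0.4050 = 40.5% of the progeny.

40.5%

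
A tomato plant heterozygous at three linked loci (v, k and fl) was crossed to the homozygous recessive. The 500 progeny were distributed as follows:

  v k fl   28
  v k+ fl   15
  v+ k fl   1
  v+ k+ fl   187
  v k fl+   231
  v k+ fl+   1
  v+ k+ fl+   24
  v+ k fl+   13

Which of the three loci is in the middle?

k

The two most frequent reciprocal classes, v+ k+ fl and v k fl+, are the parental types, so the F1 was v+ k+ fl / v k fl+.
The two rarest classes, v+ k fl and v k+ fl+, are the double crossovers. Comparing them with the parentals, only the k allele has switched, so k is the middle locus and the order is fl – k – v.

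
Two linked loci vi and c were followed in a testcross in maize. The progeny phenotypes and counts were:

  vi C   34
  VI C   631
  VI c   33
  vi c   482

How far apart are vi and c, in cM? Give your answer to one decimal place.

The two most frequent classes, VI C (631) and vi c (482), are the parental types, so the F1 was VI C / vi c.
The recombinant classes are VI c and vi C: 33 + 34 = 67.
Recombination frequency = 67/1180 = 0.0568 ≈ 5.7%, i.e. 5.7 cM.

5.7 cM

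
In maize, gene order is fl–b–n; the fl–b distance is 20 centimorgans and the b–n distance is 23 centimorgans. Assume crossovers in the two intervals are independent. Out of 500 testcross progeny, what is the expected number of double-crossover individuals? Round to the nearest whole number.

23

Map distances give recombination frequencies of 0.200 and 0.230 for the two intervals.
With no interference, expected double-crossover frequency = 0.200 × 0.230 = 0.04600.
Expected number = 0.04600 × 500 = 23.00 ≈ 23.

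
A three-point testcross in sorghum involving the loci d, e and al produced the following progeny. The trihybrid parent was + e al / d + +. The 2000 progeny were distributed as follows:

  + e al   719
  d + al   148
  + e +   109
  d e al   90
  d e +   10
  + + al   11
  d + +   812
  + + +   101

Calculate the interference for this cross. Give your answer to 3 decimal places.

The two rarest classes, + + al and d e +, are the double crossovers. Comparing them with the parentals, only the e allele has switched, so e is the middle locus and the order is al – e – d.
al–e: (257 + 21)/2000 = 0.1390; e–d: (191 + 21)/2000 = 0.1060.
Expected DCO frequency = 0.1390 × 0.1060 ≈ 0.01473; observed = 21/2000 ≈ 0.01050.
Coefficient of coincidence = 0.01050/0.01473 ≈ 0.713; interference = 1 − 0.713 = 0.287.

0.287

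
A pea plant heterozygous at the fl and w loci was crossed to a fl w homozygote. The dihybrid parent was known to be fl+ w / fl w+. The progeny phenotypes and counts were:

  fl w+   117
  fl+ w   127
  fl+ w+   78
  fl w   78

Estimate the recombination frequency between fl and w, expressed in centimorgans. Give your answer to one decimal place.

The recombinant classes are fl+ w+ and fl w: 78 + 78 = 156.
Recombination frequency = 156/400 = 0.3900 ≈ 39.0%, i.e. 39.0 centimorgans.

39.0 centimorgans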